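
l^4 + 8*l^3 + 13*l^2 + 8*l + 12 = (l + 2)*(l + 6)*(l - I)*(l + I)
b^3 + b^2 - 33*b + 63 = (b - 3)^2*(b + 7)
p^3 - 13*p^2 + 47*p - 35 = (p - 7)*(p - 5)*(p - 1)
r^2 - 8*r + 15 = (r - 5)*(r - 3)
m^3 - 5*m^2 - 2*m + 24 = (m - 4)*(m - 3)*(m + 2)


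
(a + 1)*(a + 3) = a^2 + 4*a + 3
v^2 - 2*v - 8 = (v - 4)*(v + 2)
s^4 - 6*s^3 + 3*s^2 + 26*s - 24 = (s - 4)*(s - 3)*(s - 1)*(s + 2)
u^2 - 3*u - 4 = (u - 4)*(u + 1)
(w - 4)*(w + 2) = w^2 - 2*w - 8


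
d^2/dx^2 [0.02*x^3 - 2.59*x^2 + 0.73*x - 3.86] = 0.12*x - 5.18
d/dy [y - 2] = 1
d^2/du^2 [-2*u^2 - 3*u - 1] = -4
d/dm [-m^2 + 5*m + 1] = 5 - 2*m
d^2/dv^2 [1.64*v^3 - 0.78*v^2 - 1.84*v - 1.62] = 9.84*v - 1.56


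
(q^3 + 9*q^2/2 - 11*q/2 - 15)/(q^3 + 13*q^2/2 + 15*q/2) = (q - 2)/q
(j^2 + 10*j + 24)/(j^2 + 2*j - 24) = (j + 4)/(j - 4)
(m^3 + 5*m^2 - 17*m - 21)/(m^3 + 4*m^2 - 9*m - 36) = (m^2 + 8*m + 7)/(m^2 + 7*m + 12)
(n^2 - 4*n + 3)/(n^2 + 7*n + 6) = (n^2 - 4*n + 3)/(n^2 + 7*n + 6)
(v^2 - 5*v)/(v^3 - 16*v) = (v - 5)/(v^2 - 16)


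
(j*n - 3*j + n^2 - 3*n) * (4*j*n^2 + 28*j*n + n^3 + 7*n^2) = 4*j^2*n^3 + 16*j^2*n^2 - 84*j^2*n + 5*j*n^4 + 20*j*n^3 - 105*j*n^2 + n^5 + 4*n^4 - 21*n^3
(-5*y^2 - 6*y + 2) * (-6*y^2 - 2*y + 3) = 30*y^4 + 46*y^3 - 15*y^2 - 22*y + 6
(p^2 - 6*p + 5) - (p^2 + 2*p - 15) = 20 - 8*p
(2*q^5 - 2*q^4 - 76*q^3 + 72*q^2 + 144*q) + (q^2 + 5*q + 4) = 2*q^5 - 2*q^4 - 76*q^3 + 73*q^2 + 149*q + 4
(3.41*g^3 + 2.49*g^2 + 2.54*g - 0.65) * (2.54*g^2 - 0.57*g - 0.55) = 8.6614*g^5 + 4.3809*g^4 + 3.1568*g^3 - 4.4683*g^2 - 1.0265*g + 0.3575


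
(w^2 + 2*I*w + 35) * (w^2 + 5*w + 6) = w^4 + 5*w^3 + 2*I*w^3 + 41*w^2 + 10*I*w^2 + 175*w + 12*I*w + 210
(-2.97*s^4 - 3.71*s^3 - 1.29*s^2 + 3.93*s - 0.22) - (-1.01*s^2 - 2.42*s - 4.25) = -2.97*s^4 - 3.71*s^3 - 0.28*s^2 + 6.35*s + 4.03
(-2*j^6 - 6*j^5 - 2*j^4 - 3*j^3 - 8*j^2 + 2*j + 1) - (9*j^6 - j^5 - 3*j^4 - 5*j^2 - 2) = -11*j^6 - 5*j^5 + j^4 - 3*j^3 - 3*j^2 + 2*j + 3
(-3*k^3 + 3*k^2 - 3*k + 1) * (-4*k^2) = 12*k^5 - 12*k^4 + 12*k^3 - 4*k^2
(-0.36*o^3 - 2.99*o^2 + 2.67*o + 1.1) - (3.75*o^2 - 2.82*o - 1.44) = -0.36*o^3 - 6.74*o^2 + 5.49*o + 2.54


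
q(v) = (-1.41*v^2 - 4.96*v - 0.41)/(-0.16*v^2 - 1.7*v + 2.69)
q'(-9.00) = 7.32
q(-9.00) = -13.91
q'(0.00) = -1.94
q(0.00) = -0.15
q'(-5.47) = 1.47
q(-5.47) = -2.15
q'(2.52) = -3.42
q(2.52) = 8.38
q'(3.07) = -1.39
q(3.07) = 7.17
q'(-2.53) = 0.44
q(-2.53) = 0.52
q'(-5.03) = 1.26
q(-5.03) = -1.55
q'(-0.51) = -0.78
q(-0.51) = 0.50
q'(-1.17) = -0.14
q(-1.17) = 0.78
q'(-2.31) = 0.37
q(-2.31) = 0.61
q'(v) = (-2.82*v - 4.96)/(-0.16*v^2 - 1.7*v + 2.69) + (0.32*v + 1.7)*(-1.41*v^2 - 4.96*v - 0.41)/(-0.16*v^2 - 1.7*v + 2.69)^2 = (1.6034*v^2 - 7.717*v - 14.0394)/(0.0256*v^4 + 0.544*v^3 + 2.0292*v^2 - 9.146*v + 7.2361)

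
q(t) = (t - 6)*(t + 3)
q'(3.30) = 3.60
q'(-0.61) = -4.22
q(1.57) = -20.25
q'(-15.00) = -33.00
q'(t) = 2*t - 3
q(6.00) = 0.00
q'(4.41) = 5.82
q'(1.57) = 0.14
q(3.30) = -17.01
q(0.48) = -19.21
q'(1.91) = 0.82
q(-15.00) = 252.00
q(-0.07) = -17.79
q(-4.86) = 20.20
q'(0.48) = -2.04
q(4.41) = -11.78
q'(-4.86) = -12.72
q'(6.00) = 9.00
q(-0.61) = -15.80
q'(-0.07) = -3.14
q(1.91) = -20.08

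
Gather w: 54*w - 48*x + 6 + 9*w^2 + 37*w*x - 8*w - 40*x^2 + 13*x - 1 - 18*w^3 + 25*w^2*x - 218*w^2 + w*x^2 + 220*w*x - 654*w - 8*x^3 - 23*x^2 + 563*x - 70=-18*w^3 + w^2*(25*x - 209) + w*(x^2 + 257*x - 608) - 8*x^3 - 63*x^2 + 528*x - 65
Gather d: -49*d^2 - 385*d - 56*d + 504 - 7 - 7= -49*d^2 - 441*d + 490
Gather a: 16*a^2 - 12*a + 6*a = 16*a^2 - 6*a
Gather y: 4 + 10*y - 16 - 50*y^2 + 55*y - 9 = -50*y^2 + 65*y - 21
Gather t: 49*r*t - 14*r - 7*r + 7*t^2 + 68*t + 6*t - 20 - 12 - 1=-21*r + 7*t^2 + t*(49*r + 74) - 33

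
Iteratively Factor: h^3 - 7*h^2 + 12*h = (h)*(h^2 - 7*h + 12) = h*(h - 3)*(h - 4)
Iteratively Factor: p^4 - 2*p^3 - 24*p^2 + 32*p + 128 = (p - 4)*(p^3 + 2*p^2 - 16*p - 32) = (p - 4)*(p + 2)*(p^2 - 16) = (p - 4)*(p + 2)*(p + 4)*(p - 4)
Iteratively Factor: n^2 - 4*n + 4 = (n - 2)*(n - 2)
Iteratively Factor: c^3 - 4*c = (c - 2)*(c^2 + 2*c) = c*(c - 2)*(c + 2)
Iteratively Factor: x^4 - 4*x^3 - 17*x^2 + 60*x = (x - 3)*(x^3 - x^2 - 20*x) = (x - 5)*(x - 3)*(x^2 + 4*x) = x*(x - 5)*(x - 3)*(x + 4)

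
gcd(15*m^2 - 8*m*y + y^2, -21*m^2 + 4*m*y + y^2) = -3*m + y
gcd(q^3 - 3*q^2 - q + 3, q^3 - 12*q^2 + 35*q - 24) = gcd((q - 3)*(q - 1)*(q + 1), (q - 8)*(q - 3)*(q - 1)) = q^2 - 4*q + 3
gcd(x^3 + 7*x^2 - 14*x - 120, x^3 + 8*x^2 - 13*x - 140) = x^2 + x - 20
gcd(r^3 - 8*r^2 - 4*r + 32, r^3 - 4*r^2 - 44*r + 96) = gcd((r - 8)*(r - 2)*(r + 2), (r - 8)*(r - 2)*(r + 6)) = r^2 - 10*r + 16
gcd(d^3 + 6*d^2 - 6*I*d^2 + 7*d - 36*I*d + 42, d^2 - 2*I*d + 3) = d + I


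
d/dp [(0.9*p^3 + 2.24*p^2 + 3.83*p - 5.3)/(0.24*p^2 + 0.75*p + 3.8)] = (0.216*p^4 + 1.35*p^3 + 11.0208*p^2 + 19.568*p + 18.529)/(0.0576*p^4 + 0.36*p^3 + 2.3865*p^2 + 5.7*p + 14.44)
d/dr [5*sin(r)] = 5*cos(r)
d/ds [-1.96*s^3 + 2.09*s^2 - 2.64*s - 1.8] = -5.88*s^2 + 4.18*s - 2.64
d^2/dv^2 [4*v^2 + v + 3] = 8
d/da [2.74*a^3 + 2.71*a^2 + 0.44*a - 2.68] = 8.22*a^2 + 5.42*a + 0.44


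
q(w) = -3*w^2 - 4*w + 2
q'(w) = -6*w - 4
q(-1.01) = 2.98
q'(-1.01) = 2.06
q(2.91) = -35.04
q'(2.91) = -21.46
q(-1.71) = 0.07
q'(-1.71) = 6.26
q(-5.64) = -70.87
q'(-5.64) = 29.84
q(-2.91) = -11.76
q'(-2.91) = 13.46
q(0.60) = -1.48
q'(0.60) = -7.60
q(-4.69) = -45.23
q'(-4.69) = 24.14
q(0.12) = 1.48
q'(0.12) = -4.72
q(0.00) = 2.00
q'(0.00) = -4.00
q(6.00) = -130.00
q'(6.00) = -40.00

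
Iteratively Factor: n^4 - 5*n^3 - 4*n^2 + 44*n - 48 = (n - 2)*(n^3 - 3*n^2 - 10*n + 24) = (n - 4)*(n - 2)*(n^2 + n - 6) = (n - 4)*(n - 2)^2*(n + 3)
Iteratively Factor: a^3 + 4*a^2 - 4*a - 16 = (a + 2)*(a^2 + 2*a - 8) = (a - 2)*(a + 2)*(a + 4)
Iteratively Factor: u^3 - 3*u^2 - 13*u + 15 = (u - 5)*(u^2 + 2*u - 3) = (u - 5)*(u - 1)*(u + 3)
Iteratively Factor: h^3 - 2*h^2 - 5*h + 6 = (h + 2)*(h^2 - 4*h + 3) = (h - 1)*(h + 2)*(h - 3)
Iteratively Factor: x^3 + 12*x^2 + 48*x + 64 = (x + 4)*(x^2 + 8*x + 16) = (x + 4)^2*(x + 4)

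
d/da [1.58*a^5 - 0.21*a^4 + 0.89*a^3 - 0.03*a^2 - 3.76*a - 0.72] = 7.9*a^4 - 0.84*a^3 + 2.67*a^2 - 0.06*a - 3.76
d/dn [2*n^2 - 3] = 4*n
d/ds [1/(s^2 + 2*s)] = 2*(-s - 1)/(s^2*(s + 2)^2)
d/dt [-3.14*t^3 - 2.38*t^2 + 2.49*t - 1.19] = -9.42*t^2 - 4.76*t + 2.49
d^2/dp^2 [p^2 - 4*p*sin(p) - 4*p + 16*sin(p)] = 4*p*sin(p) - 16*sin(p) - 8*cos(p) + 2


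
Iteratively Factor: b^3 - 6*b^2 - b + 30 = (b - 5)*(b^2 - b - 6) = (b - 5)*(b - 3)*(b + 2)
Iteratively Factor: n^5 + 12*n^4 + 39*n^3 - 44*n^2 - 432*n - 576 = (n + 4)*(n^4 + 8*n^3 + 7*n^2 - 72*n - 144) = (n + 4)^2*(n^3 + 4*n^2 - 9*n - 36) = (n + 4)^3*(n^2 - 9) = (n - 3)*(n + 4)^3*(n + 3)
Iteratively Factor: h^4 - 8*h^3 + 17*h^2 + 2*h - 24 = (h - 4)*(h^3 - 4*h^2 + h + 6) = (h - 4)*(h - 3)*(h^2 - h - 2) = (h - 4)*(h - 3)*(h + 1)*(h - 2)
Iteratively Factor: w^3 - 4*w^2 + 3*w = (w)*(w^2 - 4*w + 3) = w*(w - 1)*(w - 3)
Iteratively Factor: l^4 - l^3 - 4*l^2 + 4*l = (l - 1)*(l^3 - 4*l) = l*(l - 1)*(l^2 - 4) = l*(l - 1)*(l + 2)*(l - 2)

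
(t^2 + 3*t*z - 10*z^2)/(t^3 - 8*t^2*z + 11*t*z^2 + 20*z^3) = (t^2 + 3*t*z - 10*z^2)/(t^3 - 8*t^2*z + 11*t*z^2 + 20*z^3)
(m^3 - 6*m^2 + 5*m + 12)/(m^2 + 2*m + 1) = (m^2 - 7*m + 12)/(m + 1)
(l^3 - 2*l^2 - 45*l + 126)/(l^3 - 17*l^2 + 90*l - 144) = (l + 7)/(l - 8)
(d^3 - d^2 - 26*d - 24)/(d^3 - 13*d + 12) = (d^2 - 5*d - 6)/(d^2 - 4*d + 3)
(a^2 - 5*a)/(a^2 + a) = (a - 5)/(a + 1)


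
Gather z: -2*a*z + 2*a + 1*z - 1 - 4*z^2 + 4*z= 2*a - 4*z^2 + z*(5 - 2*a) - 1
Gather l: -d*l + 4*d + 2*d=-d*l + 6*d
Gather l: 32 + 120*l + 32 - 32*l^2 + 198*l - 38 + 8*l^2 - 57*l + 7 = -24*l^2 + 261*l + 33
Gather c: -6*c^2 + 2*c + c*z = -6*c^2 + c*(z + 2)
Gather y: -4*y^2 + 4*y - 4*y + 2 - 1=1 - 4*y^2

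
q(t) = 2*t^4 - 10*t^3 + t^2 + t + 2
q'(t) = 8*t^3 - 30*t^2 + 2*t + 1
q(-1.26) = 27.37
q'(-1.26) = -65.15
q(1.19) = -8.23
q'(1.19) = -25.62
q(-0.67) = 5.19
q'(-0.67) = -16.21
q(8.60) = 4664.16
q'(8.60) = 2887.85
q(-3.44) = 697.54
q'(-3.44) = -686.55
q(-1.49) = 45.67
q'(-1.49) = -95.05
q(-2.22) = 162.70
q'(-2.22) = -238.82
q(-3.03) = 454.91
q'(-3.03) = -503.03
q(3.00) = -94.00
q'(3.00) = -47.00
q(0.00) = 2.00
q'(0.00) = 1.00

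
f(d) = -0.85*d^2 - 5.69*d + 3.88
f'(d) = -1.7*d - 5.69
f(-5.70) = 8.70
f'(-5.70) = 4.00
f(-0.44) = 6.22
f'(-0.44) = -4.94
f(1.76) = -8.77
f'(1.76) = -8.68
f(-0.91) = 8.35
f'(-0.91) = -4.14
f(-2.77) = 13.12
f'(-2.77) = -0.98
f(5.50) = -53.13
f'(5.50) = -15.04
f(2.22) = -12.94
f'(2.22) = -9.46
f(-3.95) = 13.09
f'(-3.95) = 1.02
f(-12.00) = -50.24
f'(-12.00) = 14.71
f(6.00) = -60.86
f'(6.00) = -15.89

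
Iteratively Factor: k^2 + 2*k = (k + 2)*(k)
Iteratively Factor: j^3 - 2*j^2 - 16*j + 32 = (j - 4)*(j^2 + 2*j - 8) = (j - 4)*(j + 4)*(j - 2)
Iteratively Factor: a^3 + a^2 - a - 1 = (a + 1)*(a^2 - 1) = (a - 1)*(a + 1)*(a + 1)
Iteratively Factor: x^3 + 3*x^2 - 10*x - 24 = (x + 4)*(x^2 - x - 6) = (x - 3)*(x + 4)*(x + 2)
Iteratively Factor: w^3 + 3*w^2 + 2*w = (w + 1)*(w^2 + 2*w) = w*(w + 1)*(w + 2)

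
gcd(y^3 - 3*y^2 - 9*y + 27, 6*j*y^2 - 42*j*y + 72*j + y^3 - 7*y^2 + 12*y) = y - 3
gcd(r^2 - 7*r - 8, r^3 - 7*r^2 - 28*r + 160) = r - 8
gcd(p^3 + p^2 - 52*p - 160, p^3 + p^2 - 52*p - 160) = p^3 + p^2 - 52*p - 160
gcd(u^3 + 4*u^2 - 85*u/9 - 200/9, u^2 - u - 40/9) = u^2 - u - 40/9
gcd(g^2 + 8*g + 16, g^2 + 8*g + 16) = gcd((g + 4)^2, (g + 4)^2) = g^2 + 8*g + 16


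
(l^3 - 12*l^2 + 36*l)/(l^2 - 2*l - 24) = l*(l - 6)/(l + 4)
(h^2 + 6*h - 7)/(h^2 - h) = (h + 7)/h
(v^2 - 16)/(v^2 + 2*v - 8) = (v - 4)/(v - 2)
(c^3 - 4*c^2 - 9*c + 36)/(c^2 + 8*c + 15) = (c^2 - 7*c + 12)/(c + 5)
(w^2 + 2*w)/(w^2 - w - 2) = w*(w + 2)/(w^2 - w - 2)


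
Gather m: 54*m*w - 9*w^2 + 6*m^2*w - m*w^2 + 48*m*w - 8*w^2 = 6*m^2*w + m*(-w^2 + 102*w) - 17*w^2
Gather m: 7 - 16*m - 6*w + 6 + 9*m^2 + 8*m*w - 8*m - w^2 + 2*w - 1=9*m^2 + m*(8*w - 24) - w^2 - 4*w + 12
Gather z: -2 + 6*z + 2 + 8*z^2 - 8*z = 8*z^2 - 2*z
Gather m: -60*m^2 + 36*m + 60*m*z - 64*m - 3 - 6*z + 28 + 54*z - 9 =-60*m^2 + m*(60*z - 28) + 48*z + 16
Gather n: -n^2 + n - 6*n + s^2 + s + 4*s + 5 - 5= -n^2 - 5*n + s^2 + 5*s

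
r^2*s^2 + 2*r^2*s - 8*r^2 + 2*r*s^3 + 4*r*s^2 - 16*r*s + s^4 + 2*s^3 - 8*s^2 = (r + s)^2*(s - 2)*(s + 4)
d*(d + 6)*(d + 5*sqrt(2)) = d^3 + 6*d^2 + 5*sqrt(2)*d^2 + 30*sqrt(2)*d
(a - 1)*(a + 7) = a^2 + 6*a - 7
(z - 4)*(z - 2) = z^2 - 6*z + 8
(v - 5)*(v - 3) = v^2 - 8*v + 15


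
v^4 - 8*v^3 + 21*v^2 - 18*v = v*(v - 3)^2*(v - 2)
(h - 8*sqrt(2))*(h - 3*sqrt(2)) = h^2 - 11*sqrt(2)*h + 48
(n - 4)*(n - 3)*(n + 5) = n^3 - 2*n^2 - 23*n + 60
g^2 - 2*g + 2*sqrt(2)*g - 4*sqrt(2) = (g - 2)*(g + 2*sqrt(2))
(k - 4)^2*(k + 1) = k^3 - 7*k^2 + 8*k + 16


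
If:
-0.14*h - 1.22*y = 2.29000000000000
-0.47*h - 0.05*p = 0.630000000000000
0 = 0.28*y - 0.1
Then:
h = -19.47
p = 170.41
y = 0.36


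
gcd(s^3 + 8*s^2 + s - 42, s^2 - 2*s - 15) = s + 3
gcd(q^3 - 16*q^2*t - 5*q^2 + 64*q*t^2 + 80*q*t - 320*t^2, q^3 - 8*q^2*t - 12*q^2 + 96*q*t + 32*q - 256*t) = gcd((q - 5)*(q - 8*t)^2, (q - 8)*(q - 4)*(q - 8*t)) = q - 8*t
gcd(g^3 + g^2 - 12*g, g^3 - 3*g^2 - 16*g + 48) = g^2 + g - 12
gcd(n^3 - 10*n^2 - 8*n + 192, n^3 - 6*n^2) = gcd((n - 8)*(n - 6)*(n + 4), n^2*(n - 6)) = n - 6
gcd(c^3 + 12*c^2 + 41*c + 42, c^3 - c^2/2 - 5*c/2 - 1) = 1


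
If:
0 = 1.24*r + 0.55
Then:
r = -0.44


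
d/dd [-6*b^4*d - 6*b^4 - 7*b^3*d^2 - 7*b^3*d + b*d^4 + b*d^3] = b*(-6*b^3 - 14*b^2*d - 7*b^2 + 4*d^3 + 3*d^2)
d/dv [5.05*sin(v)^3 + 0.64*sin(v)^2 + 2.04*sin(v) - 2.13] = (15.15*sin(v)^2 + 1.28*sin(v) + 2.04)*cos(v)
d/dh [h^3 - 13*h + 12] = 3*h^2 - 13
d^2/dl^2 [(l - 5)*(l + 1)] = 2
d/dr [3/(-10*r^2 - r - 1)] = 3*(20*r + 1)/(10*r^2 + r + 1)^2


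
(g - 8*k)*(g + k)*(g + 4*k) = g^3 - 3*g^2*k - 36*g*k^2 - 32*k^3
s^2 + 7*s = s*(s + 7)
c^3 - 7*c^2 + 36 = (c - 6)*(c - 3)*(c + 2)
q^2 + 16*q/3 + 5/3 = (q + 1/3)*(q + 5)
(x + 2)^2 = x^2 + 4*x + 4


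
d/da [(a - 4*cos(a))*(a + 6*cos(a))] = -2*a*sin(a) + 2*a + 24*sin(2*a) + 2*cos(a)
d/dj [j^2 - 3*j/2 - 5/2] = 2*j - 3/2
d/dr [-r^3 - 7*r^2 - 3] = r*(-3*r - 14)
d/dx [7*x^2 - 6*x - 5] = 14*x - 6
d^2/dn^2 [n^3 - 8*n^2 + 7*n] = 6*n - 16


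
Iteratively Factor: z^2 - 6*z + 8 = (z - 2)*(z - 4)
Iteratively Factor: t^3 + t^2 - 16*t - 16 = (t + 4)*(t^2 - 3*t - 4) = (t + 1)*(t + 4)*(t - 4)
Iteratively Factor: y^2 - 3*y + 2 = (y - 2)*(y - 1)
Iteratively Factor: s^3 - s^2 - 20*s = (s)*(s^2 - s - 20) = s*(s + 4)*(s - 5)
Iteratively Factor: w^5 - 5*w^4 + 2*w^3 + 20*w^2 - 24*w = (w - 2)*(w^4 - 3*w^3 - 4*w^2 + 12*w) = (w - 3)*(w - 2)*(w^3 - 4*w) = (w - 3)*(w - 2)^2*(w^2 + 2*w) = (w - 3)*(w - 2)^2*(w + 2)*(w)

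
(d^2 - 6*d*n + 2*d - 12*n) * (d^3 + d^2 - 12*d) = d^5 - 6*d^4*n + 3*d^4 - 18*d^3*n - 10*d^3 + 60*d^2*n - 24*d^2 + 144*d*n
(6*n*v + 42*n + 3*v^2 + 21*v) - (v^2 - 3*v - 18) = 6*n*v + 42*n + 2*v^2 + 24*v + 18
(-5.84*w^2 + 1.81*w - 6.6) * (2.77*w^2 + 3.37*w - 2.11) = -16.1768*w^4 - 14.6671*w^3 + 0.140099999999999*w^2 - 26.0611*w + 13.926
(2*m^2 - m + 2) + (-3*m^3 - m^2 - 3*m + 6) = -3*m^3 + m^2 - 4*m + 8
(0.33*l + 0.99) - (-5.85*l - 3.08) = 6.18*l + 4.07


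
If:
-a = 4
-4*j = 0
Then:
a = -4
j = 0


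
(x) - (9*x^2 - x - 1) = -9*x^2 + 2*x + 1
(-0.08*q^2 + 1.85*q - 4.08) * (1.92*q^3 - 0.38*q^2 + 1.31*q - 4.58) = -0.1536*q^5 + 3.5824*q^4 - 8.6414*q^3 + 4.3403*q^2 - 13.8178*q + 18.6864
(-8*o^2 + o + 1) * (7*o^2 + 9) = -56*o^4 + 7*o^3 - 65*o^2 + 9*o + 9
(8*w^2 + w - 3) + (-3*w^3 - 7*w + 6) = -3*w^3 + 8*w^2 - 6*w + 3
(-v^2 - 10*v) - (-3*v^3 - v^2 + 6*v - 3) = 3*v^3 - 16*v + 3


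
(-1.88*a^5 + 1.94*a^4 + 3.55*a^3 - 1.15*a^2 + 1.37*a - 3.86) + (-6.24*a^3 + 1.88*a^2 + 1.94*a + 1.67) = -1.88*a^5 + 1.94*a^4 - 2.69*a^3 + 0.73*a^2 + 3.31*a - 2.19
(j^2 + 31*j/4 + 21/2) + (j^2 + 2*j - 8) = 2*j^2 + 39*j/4 + 5/2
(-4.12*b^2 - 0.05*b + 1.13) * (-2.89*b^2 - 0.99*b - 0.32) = 11.9068*b^4 + 4.2233*b^3 - 1.8978*b^2 - 1.1027*b - 0.3616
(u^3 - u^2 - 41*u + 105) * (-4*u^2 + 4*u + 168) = -4*u^5 + 8*u^4 + 328*u^3 - 752*u^2 - 6468*u + 17640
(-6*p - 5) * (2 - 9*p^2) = 54*p^3 + 45*p^2 - 12*p - 10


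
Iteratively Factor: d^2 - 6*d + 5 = (d - 1)*(d - 5)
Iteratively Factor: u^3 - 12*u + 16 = (u + 4)*(u^2 - 4*u + 4) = (u - 2)*(u + 4)*(u - 2)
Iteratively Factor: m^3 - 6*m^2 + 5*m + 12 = (m - 3)*(m^2 - 3*m - 4) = (m - 3)*(m + 1)*(m - 4)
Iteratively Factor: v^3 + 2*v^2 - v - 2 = (v + 2)*(v^2 - 1) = (v - 1)*(v + 2)*(v + 1)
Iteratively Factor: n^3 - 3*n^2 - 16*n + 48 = (n - 4)*(n^2 + n - 12) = (n - 4)*(n - 3)*(n + 4)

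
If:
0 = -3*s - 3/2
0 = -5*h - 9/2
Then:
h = -9/10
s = -1/2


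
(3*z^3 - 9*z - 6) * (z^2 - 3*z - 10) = 3*z^5 - 9*z^4 - 39*z^3 + 21*z^2 + 108*z + 60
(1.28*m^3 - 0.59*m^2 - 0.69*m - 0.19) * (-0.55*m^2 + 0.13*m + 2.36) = -0.704*m^5 + 0.4909*m^4 + 3.3236*m^3 - 1.3776*m^2 - 1.6531*m - 0.4484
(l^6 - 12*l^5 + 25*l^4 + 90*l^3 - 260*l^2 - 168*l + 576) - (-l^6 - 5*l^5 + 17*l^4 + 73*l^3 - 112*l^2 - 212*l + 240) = 2*l^6 - 7*l^5 + 8*l^4 + 17*l^3 - 148*l^2 + 44*l + 336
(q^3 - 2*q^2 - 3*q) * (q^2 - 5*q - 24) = q^5 - 7*q^4 - 17*q^3 + 63*q^2 + 72*q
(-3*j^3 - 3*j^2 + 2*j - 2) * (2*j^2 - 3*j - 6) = -6*j^5 + 3*j^4 + 31*j^3 + 8*j^2 - 6*j + 12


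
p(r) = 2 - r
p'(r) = -1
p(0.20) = 1.80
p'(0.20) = -1.00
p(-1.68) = 3.68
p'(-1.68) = -1.00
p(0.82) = 1.18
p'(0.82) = -1.00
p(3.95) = -1.95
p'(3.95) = -1.00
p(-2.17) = 4.17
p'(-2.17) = -1.00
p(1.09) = 0.91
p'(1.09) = -1.00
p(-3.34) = 5.34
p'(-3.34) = -1.00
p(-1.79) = 3.79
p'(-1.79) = -1.00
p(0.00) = 2.00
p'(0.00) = -1.00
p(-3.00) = 5.00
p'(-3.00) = -1.00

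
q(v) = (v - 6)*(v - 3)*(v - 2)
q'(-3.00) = 129.00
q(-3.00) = -270.00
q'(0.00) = 36.00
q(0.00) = -36.00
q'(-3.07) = 131.81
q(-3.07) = -279.13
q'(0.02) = 35.56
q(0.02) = -35.28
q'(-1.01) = 61.28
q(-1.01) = -84.61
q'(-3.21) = 137.53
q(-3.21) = -297.98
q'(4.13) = -3.69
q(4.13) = -4.50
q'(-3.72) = 159.36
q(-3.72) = -373.62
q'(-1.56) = 77.62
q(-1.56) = -122.73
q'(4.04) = -3.92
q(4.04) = -4.16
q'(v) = (v - 6)*(v - 3) + (v - 6)*(v - 2) + (v - 3)*(v - 2)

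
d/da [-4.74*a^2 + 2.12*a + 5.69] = 2.12 - 9.48*a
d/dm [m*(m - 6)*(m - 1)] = 3*m^2 - 14*m + 6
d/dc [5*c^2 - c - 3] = 10*c - 1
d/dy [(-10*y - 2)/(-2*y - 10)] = 24/(y + 5)^2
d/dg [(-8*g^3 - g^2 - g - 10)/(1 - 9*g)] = (144*g^3 - 15*g^2 - 2*g - 91)/(81*g^2 - 18*g + 1)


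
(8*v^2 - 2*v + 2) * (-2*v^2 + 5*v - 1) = -16*v^4 + 44*v^3 - 22*v^2 + 12*v - 2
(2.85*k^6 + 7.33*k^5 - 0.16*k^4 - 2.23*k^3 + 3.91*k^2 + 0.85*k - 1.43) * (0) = 0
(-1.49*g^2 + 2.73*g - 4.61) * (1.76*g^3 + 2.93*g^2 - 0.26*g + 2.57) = -2.6224*g^5 + 0.4391*g^4 + 0.272700000000001*g^3 - 18.0464*g^2 + 8.2147*g - 11.8477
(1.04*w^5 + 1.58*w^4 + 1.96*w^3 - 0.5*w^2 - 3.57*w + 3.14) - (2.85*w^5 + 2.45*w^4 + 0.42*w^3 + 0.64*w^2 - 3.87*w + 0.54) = -1.81*w^5 - 0.87*w^4 + 1.54*w^3 - 1.14*w^2 + 0.3*w + 2.6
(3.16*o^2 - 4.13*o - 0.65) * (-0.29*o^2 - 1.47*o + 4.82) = -0.9164*o^4 - 3.4475*o^3 + 21.4908*o^2 - 18.9511*o - 3.133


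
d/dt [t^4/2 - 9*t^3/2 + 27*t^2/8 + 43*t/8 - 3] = 2*t^3 - 27*t^2/2 + 27*t/4 + 43/8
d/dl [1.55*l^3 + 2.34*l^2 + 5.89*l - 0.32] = 4.65*l^2 + 4.68*l + 5.89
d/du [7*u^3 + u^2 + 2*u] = 21*u^2 + 2*u + 2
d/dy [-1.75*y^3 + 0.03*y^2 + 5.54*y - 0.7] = -5.25*y^2 + 0.06*y + 5.54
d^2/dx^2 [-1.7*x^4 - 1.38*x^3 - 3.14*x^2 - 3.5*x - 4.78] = -20.4*x^2 - 8.28*x - 6.28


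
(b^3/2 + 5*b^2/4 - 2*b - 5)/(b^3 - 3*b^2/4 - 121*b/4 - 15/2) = (-2*b^3 - 5*b^2 + 8*b + 20)/(-4*b^3 + 3*b^2 + 121*b + 30)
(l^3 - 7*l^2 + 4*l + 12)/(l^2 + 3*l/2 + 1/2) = 2*(l^2 - 8*l + 12)/(2*l + 1)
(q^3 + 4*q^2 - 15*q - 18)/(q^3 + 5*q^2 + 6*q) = (q^3 + 4*q^2 - 15*q - 18)/(q*(q^2 + 5*q + 6))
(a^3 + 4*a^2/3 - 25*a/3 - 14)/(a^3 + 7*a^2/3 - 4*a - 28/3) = (a - 3)/(a - 2)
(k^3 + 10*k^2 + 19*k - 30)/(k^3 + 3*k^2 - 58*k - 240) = (k - 1)/(k - 8)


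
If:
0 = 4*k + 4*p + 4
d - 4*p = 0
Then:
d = 4*p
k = -p - 1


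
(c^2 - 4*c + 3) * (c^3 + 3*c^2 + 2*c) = c^5 - c^4 - 7*c^3 + c^2 + 6*c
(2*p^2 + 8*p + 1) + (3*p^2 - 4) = 5*p^2 + 8*p - 3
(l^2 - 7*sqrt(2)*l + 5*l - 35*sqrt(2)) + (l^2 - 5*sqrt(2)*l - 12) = 2*l^2 - 12*sqrt(2)*l + 5*l - 35*sqrt(2) - 12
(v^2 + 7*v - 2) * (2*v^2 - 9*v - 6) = 2*v^4 + 5*v^3 - 73*v^2 - 24*v + 12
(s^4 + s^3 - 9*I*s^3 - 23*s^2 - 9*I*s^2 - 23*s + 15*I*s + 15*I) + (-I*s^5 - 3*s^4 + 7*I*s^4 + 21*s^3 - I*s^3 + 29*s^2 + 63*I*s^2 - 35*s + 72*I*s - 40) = -I*s^5 - 2*s^4 + 7*I*s^4 + 22*s^3 - 10*I*s^3 + 6*s^2 + 54*I*s^2 - 58*s + 87*I*s - 40 + 15*I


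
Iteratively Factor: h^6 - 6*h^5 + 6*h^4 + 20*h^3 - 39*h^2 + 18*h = (h + 2)*(h^5 - 8*h^4 + 22*h^3 - 24*h^2 + 9*h) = (h - 1)*(h + 2)*(h^4 - 7*h^3 + 15*h^2 - 9*h) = (h - 3)*(h - 1)*(h + 2)*(h^3 - 4*h^2 + 3*h) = (h - 3)^2*(h - 1)*(h + 2)*(h^2 - h) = h*(h - 3)^2*(h - 1)*(h + 2)*(h - 1)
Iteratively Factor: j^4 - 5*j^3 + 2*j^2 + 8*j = (j)*(j^3 - 5*j^2 + 2*j + 8) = j*(j - 2)*(j^2 - 3*j - 4) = j*(j - 4)*(j - 2)*(j + 1)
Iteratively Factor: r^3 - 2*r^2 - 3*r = (r - 3)*(r^2 + r) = r*(r - 3)*(r + 1)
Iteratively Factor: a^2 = (a)*(a)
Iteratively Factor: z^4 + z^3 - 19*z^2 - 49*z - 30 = (z + 1)*(z^3 - 19*z - 30) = (z - 5)*(z + 1)*(z^2 + 5*z + 6) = (z - 5)*(z + 1)*(z + 2)*(z + 3)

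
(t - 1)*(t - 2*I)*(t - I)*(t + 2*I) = t^4 - t^3 - I*t^3 + 4*t^2 + I*t^2 - 4*t - 4*I*t + 4*I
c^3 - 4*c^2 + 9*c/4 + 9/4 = (c - 3)*(c - 3/2)*(c + 1/2)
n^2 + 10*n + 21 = (n + 3)*(n + 7)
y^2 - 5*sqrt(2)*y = y*(y - 5*sqrt(2))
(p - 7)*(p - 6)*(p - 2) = p^3 - 15*p^2 + 68*p - 84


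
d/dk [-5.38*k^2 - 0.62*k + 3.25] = -10.76*k - 0.62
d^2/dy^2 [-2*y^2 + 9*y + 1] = -4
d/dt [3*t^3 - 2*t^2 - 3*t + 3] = 9*t^2 - 4*t - 3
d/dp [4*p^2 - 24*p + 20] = 8*p - 24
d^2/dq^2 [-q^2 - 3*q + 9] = -2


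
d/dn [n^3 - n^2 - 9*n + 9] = 3*n^2 - 2*n - 9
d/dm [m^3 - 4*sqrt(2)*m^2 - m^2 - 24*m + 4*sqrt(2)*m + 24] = 3*m^2 - 8*sqrt(2)*m - 2*m - 24 + 4*sqrt(2)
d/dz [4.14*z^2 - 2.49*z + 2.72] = 8.28*z - 2.49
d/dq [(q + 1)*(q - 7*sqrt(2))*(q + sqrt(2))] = 3*q^2 - 12*sqrt(2)*q + 2*q - 14 - 6*sqrt(2)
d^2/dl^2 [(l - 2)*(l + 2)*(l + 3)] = 6*l + 6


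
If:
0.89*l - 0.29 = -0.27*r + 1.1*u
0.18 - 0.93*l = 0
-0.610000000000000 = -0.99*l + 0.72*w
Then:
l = 0.19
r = 4.07407407407407*u + 0.436081242532855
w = -0.58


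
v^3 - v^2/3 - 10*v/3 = v*(v - 2)*(v + 5/3)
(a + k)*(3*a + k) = 3*a^2 + 4*a*k + k^2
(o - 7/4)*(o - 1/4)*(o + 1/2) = o^3 - 3*o^2/2 - 9*o/16 + 7/32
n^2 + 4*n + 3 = (n + 1)*(n + 3)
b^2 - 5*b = b*(b - 5)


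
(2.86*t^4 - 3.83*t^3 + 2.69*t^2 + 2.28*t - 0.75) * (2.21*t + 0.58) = 6.3206*t^5 - 6.8055*t^4 + 3.7235*t^3 + 6.599*t^2 - 0.3351*t - 0.435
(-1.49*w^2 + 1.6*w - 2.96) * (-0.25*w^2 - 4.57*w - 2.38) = 0.3725*w^4 + 6.4093*w^3 - 3.0258*w^2 + 9.7192*w + 7.0448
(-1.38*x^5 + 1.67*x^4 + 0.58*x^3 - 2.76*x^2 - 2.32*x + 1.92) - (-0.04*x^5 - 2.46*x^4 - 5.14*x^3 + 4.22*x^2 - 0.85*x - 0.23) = -1.34*x^5 + 4.13*x^4 + 5.72*x^3 - 6.98*x^2 - 1.47*x + 2.15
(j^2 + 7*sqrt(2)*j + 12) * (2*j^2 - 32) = 2*j^4 + 14*sqrt(2)*j^3 - 8*j^2 - 224*sqrt(2)*j - 384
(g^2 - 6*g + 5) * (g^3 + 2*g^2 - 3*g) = g^5 - 4*g^4 - 10*g^3 + 28*g^2 - 15*g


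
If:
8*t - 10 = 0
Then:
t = 5/4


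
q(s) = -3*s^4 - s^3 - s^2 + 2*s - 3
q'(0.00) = 2.00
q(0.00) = -3.00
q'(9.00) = -9007.00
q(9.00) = -20478.00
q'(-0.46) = 3.45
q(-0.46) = -4.17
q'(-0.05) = 2.09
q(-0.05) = -3.10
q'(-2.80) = 247.50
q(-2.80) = -178.88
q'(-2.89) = 272.37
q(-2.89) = -202.27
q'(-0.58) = 4.49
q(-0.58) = -4.64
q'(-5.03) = 1463.32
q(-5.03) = -1831.50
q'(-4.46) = 1015.84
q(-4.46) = -1130.12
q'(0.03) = 1.94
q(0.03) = -2.94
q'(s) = -12*s^3 - 3*s^2 - 2*s + 2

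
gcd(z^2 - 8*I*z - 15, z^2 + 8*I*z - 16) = 1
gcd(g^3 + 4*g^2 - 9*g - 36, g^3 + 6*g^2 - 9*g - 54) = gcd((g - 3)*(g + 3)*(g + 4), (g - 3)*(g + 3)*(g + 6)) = g^2 - 9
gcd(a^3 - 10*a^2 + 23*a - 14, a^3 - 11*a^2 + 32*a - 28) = a^2 - 9*a + 14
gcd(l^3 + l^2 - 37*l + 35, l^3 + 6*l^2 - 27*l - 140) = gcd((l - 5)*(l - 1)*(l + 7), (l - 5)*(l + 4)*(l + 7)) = l^2 + 2*l - 35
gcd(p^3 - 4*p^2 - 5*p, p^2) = p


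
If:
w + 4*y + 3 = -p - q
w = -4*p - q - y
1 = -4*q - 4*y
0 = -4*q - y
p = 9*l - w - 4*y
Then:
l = -37/108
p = 2/3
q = 1/12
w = -29/12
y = -1/3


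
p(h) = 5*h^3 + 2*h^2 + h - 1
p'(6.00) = 565.00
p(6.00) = 1157.00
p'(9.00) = 1252.00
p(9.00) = 3815.00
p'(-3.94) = 218.09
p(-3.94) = -279.71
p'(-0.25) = 0.94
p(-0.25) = -1.20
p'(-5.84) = 489.22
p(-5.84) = -934.51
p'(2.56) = 109.54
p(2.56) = 98.55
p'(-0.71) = 5.72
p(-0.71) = -2.49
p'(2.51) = 105.54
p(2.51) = 93.18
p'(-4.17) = 245.15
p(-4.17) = -332.95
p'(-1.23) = 18.77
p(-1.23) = -8.51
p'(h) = 15*h^2 + 4*h + 1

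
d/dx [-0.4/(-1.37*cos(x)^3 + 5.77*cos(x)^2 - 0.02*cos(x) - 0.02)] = (1.644*cos(x)^2 - 4.616*cos(x) + 0.008)*sin(x)/(1.37*cos(x)^3 - 5.77*cos(x)^2 + 0.02*cos(x) + 0.02)^2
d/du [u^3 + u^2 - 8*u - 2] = 3*u^2 + 2*u - 8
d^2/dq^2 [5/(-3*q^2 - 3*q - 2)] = 30*(3*q^2 + 3*q - 3*(2*q + 1)^2 + 2)/(3*q^2 + 3*q + 2)^3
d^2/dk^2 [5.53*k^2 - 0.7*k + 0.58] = 11.0600000000000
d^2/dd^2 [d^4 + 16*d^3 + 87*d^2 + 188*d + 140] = 12*d^2 + 96*d + 174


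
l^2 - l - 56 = (l - 8)*(l + 7)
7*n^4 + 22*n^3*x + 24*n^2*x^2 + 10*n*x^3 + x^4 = (n + x)^3*(7*n + x)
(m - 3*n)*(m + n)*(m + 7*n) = m^3 + 5*m^2*n - 17*m*n^2 - 21*n^3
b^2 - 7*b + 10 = (b - 5)*(b - 2)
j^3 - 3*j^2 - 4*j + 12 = (j - 3)*(j - 2)*(j + 2)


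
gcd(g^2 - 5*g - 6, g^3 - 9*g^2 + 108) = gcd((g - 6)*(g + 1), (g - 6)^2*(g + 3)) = g - 6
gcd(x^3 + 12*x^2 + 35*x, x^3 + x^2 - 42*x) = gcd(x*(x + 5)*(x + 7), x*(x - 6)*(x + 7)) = x^2 + 7*x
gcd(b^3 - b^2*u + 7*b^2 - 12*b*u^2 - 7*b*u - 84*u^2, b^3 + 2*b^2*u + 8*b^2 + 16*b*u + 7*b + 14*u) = b + 7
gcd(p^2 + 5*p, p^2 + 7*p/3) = p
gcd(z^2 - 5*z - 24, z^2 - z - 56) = z - 8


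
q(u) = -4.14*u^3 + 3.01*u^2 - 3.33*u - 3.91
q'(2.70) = -77.62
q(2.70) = -72.45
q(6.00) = -809.77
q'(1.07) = -11.11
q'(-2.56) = -100.14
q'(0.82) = -6.74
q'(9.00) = -955.17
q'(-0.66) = -12.71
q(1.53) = -16.79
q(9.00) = -2808.13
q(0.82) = -6.90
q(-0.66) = 0.79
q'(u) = -12.42*u^2 + 6.02*u - 3.33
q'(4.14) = -191.28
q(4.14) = -259.87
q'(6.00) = -414.33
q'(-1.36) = -34.49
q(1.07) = -9.10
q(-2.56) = 93.80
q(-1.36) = 16.60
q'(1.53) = -23.19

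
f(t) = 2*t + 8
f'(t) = 2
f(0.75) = 9.50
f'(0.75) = 2.00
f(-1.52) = 4.96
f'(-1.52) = 2.00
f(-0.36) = 7.28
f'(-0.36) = 2.00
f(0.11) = 8.22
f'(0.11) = 2.00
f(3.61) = 15.22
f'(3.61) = 2.00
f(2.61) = 13.22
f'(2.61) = 2.00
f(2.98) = 13.96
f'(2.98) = 2.00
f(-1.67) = 4.66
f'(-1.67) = 2.00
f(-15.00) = -22.00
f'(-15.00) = 2.00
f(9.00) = 26.00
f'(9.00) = 2.00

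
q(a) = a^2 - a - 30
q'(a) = 2*a - 1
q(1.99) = -28.03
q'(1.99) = 2.98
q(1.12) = -29.87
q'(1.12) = 1.24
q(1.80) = -28.56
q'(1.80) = 2.60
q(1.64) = -28.95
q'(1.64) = 2.28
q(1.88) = -28.35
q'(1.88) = 2.76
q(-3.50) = -14.25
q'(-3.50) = -8.00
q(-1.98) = -24.10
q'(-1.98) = -4.96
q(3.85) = -19.03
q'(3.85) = 6.70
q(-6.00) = 12.00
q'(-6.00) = -13.00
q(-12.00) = 126.00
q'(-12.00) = -25.00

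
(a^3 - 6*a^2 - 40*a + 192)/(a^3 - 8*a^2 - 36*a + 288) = (a - 4)/(a - 6)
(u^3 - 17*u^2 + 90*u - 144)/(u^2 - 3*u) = u - 14 + 48/u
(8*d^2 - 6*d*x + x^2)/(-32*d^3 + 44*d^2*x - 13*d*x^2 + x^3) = (-2*d + x)/(8*d^2 - 9*d*x + x^2)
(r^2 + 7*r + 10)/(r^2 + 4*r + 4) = (r + 5)/(r + 2)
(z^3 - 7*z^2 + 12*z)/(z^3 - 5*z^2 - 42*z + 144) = z*(z - 4)/(z^2 - 2*z - 48)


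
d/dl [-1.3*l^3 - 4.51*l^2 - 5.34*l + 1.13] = -3.9*l^2 - 9.02*l - 5.34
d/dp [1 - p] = -1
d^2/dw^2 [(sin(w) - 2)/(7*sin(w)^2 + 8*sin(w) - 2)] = (-49*sin(w)^5 + 448*sin(w)^4 + 350*sin(w)^3 - 364*sin(w)^2 - 560*sin(w) - 280)/(7*sin(w)^2 + 8*sin(w) - 2)^3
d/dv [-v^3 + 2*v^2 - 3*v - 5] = -3*v^2 + 4*v - 3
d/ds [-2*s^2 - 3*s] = -4*s - 3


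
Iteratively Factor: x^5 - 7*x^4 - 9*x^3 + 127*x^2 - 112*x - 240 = (x + 1)*(x^4 - 8*x^3 - x^2 + 128*x - 240) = (x - 3)*(x + 1)*(x^3 - 5*x^2 - 16*x + 80) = (x - 3)*(x + 1)*(x + 4)*(x^2 - 9*x + 20) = (x - 4)*(x - 3)*(x + 1)*(x + 4)*(x - 5)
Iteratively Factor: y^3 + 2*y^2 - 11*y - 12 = (y + 4)*(y^2 - 2*y - 3) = (y - 3)*(y + 4)*(y + 1)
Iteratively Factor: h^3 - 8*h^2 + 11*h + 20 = (h - 4)*(h^2 - 4*h - 5) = (h - 5)*(h - 4)*(h + 1)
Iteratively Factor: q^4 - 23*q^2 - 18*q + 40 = (q - 1)*(q^3 + q^2 - 22*q - 40) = (q - 1)*(q + 2)*(q^2 - q - 20) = (q - 5)*(q - 1)*(q + 2)*(q + 4)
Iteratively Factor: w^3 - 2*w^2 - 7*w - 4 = (w - 4)*(w^2 + 2*w + 1) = (w - 4)*(w + 1)*(w + 1)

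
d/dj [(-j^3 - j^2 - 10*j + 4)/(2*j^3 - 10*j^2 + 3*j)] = (12*j^4 + 34*j^3 - 127*j^2 + 80*j - 12)/(j^2*(4*j^4 - 40*j^3 + 112*j^2 - 60*j + 9))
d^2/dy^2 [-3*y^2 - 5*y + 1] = -6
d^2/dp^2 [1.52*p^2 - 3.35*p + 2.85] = 3.04000000000000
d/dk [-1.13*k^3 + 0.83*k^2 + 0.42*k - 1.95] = -3.39*k^2 + 1.66*k + 0.42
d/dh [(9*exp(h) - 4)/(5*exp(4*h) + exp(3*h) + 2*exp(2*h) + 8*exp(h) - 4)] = (-(9*exp(h) - 4)*(20*exp(3*h) + 3*exp(2*h) + 4*exp(h) + 8) + 45*exp(4*h) + 9*exp(3*h) + 18*exp(2*h) + 72*exp(h) - 36)*exp(h)/(5*exp(4*h) + exp(3*h) + 2*exp(2*h) + 8*exp(h) - 4)^2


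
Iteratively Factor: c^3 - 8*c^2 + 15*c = (c - 3)*(c^2 - 5*c) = c*(c - 3)*(c - 5)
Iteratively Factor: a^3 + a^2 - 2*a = (a)*(a^2 + a - 2) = a*(a - 1)*(a + 2)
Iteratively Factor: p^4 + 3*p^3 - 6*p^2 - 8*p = (p + 4)*(p^3 - p^2 - 2*p) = p*(p + 4)*(p^2 - p - 2) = p*(p + 1)*(p + 4)*(p - 2)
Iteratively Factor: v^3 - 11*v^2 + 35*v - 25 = (v - 5)*(v^2 - 6*v + 5) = (v - 5)^2*(v - 1)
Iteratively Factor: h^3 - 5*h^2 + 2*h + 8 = (h + 1)*(h^2 - 6*h + 8) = (h - 2)*(h + 1)*(h - 4)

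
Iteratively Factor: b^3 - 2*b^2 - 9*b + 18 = (b - 2)*(b^2 - 9) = (b - 2)*(b + 3)*(b - 3)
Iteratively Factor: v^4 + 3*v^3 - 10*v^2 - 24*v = (v + 2)*(v^3 + v^2 - 12*v) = (v + 2)*(v + 4)*(v^2 - 3*v) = (v - 3)*(v + 2)*(v + 4)*(v)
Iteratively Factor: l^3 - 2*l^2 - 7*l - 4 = (l + 1)*(l^2 - 3*l - 4) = (l - 4)*(l + 1)*(l + 1)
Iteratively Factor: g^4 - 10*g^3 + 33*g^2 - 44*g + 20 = (g - 2)*(g^3 - 8*g^2 + 17*g - 10) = (g - 2)*(g - 1)*(g^2 - 7*g + 10) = (g - 5)*(g - 2)*(g - 1)*(g - 2)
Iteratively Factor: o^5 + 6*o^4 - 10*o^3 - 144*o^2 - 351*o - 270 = (o + 3)*(o^4 + 3*o^3 - 19*o^2 - 87*o - 90) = (o - 5)*(o + 3)*(o^3 + 8*o^2 + 21*o + 18) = (o - 5)*(o + 2)*(o + 3)*(o^2 + 6*o + 9) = (o - 5)*(o + 2)*(o + 3)^2*(o + 3)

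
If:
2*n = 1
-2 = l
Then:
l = -2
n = 1/2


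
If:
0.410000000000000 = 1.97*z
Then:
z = 0.21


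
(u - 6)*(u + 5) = u^2 - u - 30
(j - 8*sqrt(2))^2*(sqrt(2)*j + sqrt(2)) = sqrt(2)*j^3 - 32*j^2 + sqrt(2)*j^2 - 32*j + 128*sqrt(2)*j + 128*sqrt(2)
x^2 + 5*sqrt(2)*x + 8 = (x + sqrt(2))*(x + 4*sqrt(2))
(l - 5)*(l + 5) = l^2 - 25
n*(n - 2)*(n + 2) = n^3 - 4*n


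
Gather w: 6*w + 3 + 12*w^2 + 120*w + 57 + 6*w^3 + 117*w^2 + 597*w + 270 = 6*w^3 + 129*w^2 + 723*w + 330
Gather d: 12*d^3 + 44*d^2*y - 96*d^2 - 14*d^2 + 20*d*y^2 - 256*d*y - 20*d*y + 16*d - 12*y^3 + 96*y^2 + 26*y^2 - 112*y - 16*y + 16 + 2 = 12*d^3 + d^2*(44*y - 110) + d*(20*y^2 - 276*y + 16) - 12*y^3 + 122*y^2 - 128*y + 18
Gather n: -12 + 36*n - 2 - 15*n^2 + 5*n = -15*n^2 + 41*n - 14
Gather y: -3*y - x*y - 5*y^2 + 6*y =-5*y^2 + y*(3 - x)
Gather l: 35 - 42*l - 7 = 28 - 42*l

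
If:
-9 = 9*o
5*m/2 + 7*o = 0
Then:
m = 14/5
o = -1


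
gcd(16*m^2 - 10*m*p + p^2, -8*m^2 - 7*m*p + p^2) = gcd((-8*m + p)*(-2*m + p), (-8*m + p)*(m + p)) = -8*m + p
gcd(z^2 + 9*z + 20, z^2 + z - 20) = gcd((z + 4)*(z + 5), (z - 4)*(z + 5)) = z + 5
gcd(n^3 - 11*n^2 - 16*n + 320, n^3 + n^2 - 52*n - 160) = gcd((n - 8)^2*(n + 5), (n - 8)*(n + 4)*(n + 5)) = n^2 - 3*n - 40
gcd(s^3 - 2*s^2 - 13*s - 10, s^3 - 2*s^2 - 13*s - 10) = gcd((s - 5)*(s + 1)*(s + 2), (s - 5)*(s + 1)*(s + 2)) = s^3 - 2*s^2 - 13*s - 10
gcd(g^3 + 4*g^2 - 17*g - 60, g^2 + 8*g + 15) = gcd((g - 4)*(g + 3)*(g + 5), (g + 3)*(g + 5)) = g^2 + 8*g + 15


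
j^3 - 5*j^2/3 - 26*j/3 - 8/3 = (j - 4)*(j + 1/3)*(j + 2)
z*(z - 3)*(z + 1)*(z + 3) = z^4 + z^3 - 9*z^2 - 9*z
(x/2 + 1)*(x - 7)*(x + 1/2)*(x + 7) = x^4/2 + 5*x^3/4 - 24*x^2 - 245*x/4 - 49/2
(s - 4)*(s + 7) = s^2 + 3*s - 28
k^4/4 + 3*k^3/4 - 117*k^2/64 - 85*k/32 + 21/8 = (k/4 + 1)*(k - 2)*(k - 3/4)*(k + 7/4)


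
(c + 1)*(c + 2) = c^2 + 3*c + 2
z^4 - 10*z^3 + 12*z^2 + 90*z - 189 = (z - 7)*(z - 3)^2*(z + 3)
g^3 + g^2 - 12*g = g*(g - 3)*(g + 4)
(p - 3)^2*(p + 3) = p^3 - 3*p^2 - 9*p + 27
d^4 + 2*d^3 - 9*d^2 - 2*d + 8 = (d - 2)*(d - 1)*(d + 1)*(d + 4)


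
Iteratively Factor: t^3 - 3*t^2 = (t - 3)*(t^2) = t*(t - 3)*(t)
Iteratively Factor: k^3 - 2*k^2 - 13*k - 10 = (k + 2)*(k^2 - 4*k - 5) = (k + 1)*(k + 2)*(k - 5)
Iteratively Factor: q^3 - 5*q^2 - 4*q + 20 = (q - 2)*(q^2 - 3*q - 10) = (q - 2)*(q + 2)*(q - 5)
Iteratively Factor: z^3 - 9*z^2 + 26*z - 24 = (z - 4)*(z^2 - 5*z + 6) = (z - 4)*(z - 2)*(z - 3)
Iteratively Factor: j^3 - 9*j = (j - 3)*(j^2 + 3*j) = (j - 3)*(j + 3)*(j)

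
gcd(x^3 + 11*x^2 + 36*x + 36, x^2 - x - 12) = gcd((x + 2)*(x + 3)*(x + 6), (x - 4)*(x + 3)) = x + 3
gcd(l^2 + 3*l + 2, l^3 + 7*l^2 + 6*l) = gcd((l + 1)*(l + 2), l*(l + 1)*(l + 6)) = l + 1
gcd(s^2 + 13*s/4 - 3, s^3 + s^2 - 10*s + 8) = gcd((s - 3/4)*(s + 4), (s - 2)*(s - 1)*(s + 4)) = s + 4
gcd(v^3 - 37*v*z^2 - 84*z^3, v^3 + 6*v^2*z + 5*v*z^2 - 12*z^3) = v^2 + 7*v*z + 12*z^2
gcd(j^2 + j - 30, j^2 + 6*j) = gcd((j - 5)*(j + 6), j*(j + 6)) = j + 6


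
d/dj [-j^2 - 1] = -2*j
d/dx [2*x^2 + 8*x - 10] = 4*x + 8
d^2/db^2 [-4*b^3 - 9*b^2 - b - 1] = -24*b - 18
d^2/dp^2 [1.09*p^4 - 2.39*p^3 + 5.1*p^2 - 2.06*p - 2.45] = 13.08*p^2 - 14.34*p + 10.2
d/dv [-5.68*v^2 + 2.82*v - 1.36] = 2.82 - 11.36*v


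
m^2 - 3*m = m*(m - 3)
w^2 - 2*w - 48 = (w - 8)*(w + 6)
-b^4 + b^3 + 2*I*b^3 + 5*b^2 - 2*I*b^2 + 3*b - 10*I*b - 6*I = (b - 3)*(b - 2*I)*(-I*b - I)^2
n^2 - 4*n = n*(n - 4)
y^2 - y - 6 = (y - 3)*(y + 2)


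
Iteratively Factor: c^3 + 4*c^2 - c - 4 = (c + 1)*(c^2 + 3*c - 4) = (c - 1)*(c + 1)*(c + 4)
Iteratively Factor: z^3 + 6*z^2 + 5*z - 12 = (z + 3)*(z^2 + 3*z - 4) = (z - 1)*(z + 3)*(z + 4)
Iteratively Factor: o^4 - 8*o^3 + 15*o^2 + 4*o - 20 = (o - 2)*(o^3 - 6*o^2 + 3*o + 10) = (o - 2)*(o + 1)*(o^2 - 7*o + 10) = (o - 5)*(o - 2)*(o + 1)*(o - 2)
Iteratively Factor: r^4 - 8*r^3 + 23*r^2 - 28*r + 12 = (r - 2)*(r^3 - 6*r^2 + 11*r - 6) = (r - 2)^2*(r^2 - 4*r + 3) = (r - 2)^2*(r - 1)*(r - 3)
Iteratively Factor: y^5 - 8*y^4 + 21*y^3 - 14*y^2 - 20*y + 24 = (y - 3)*(y^4 - 5*y^3 + 6*y^2 + 4*y - 8) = (y - 3)*(y + 1)*(y^3 - 6*y^2 + 12*y - 8) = (y - 3)*(y - 2)*(y + 1)*(y^2 - 4*y + 4) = (y - 3)*(y - 2)^2*(y + 1)*(y - 2)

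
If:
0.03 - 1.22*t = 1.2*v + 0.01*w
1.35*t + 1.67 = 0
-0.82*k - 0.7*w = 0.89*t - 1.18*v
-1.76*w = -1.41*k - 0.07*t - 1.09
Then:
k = 1.59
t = -1.24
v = 1.27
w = 1.84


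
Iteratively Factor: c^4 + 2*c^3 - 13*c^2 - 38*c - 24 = (c + 3)*(c^3 - c^2 - 10*c - 8) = (c - 4)*(c + 3)*(c^2 + 3*c + 2) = (c - 4)*(c + 2)*(c + 3)*(c + 1)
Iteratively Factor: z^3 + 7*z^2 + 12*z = (z)*(z^2 + 7*z + 12) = z*(z + 3)*(z + 4)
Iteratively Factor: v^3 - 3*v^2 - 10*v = (v - 5)*(v^2 + 2*v) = v*(v - 5)*(v + 2)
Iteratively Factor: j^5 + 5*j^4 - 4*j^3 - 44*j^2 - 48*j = (j - 3)*(j^4 + 8*j^3 + 20*j^2 + 16*j) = (j - 3)*(j + 2)*(j^3 + 6*j^2 + 8*j) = (j - 3)*(j + 2)^2*(j^2 + 4*j) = (j - 3)*(j + 2)^2*(j + 4)*(j)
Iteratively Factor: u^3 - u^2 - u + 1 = (u + 1)*(u^2 - 2*u + 1) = (u - 1)*(u + 1)*(u - 1)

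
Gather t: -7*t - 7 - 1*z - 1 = -7*t - z - 8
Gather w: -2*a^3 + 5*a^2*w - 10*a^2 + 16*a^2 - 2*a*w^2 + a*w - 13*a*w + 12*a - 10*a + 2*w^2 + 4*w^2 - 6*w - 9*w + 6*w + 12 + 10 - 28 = -2*a^3 + 6*a^2 + 2*a + w^2*(6 - 2*a) + w*(5*a^2 - 12*a - 9) - 6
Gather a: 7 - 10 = -3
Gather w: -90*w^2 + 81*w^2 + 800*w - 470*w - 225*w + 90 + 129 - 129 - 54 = -9*w^2 + 105*w + 36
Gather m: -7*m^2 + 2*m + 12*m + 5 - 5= -7*m^2 + 14*m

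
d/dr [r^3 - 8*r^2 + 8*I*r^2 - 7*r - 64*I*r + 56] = 3*r^2 + 16*r*(-1 + I) - 7 - 64*I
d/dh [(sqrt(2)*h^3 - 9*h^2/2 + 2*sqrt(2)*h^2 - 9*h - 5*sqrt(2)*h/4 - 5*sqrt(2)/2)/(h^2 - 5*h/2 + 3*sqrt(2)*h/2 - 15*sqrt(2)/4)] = (8*sqrt(2)*h^4 - 40*sqrt(2)*h^3 + 48*h^3 - 84*sqrt(2)*h^2 + 30*h^2 - 240*h + 310*sqrt(2)*h + 135 + 220*sqrt(2))/(8*h^4 - 40*h^3 + 24*sqrt(2)*h^3 - 120*sqrt(2)*h^2 + 86*h^2 - 180*h + 150*sqrt(2)*h + 225)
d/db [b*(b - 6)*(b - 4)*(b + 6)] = 4*b^3 - 12*b^2 - 72*b + 144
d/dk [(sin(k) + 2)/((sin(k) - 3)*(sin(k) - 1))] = (-4*sin(k) + cos(k)^2 + 10)*cos(k)/((sin(k) - 3)^2*(sin(k) - 1)^2)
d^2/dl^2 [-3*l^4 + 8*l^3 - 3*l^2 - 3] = -36*l^2 + 48*l - 6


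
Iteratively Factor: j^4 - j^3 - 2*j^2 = (j)*(j^3 - j^2 - 2*j) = j*(j - 2)*(j^2 + j) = j*(j - 2)*(j + 1)*(j)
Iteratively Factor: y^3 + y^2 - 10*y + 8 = (y + 4)*(y^2 - 3*y + 2) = (y - 2)*(y + 4)*(y - 1)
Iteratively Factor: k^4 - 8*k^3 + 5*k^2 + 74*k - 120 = (k - 2)*(k^3 - 6*k^2 - 7*k + 60) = (k - 2)*(k + 3)*(k^2 - 9*k + 20) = (k - 4)*(k - 2)*(k + 3)*(k - 5)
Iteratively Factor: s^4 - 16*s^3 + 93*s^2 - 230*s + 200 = (s - 5)*(s^3 - 11*s^2 + 38*s - 40) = (s - 5)^2*(s^2 - 6*s + 8) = (s - 5)^2*(s - 4)*(s - 2)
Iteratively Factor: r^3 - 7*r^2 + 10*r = (r - 5)*(r^2 - 2*r) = r*(r - 5)*(r - 2)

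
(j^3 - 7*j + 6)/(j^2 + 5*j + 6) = (j^2 - 3*j + 2)/(j + 2)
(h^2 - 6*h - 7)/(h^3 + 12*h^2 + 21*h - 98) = (h^2 - 6*h - 7)/(h^3 + 12*h^2 + 21*h - 98)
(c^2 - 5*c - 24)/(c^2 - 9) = (c - 8)/(c - 3)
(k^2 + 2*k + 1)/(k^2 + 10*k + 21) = (k^2 + 2*k + 1)/(k^2 + 10*k + 21)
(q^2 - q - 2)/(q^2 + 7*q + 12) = (q^2 - q - 2)/(q^2 + 7*q + 12)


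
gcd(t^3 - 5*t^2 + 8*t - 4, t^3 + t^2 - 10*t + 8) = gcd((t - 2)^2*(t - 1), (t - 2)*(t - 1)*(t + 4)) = t^2 - 3*t + 2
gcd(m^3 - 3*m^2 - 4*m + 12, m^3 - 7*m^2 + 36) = m^2 - m - 6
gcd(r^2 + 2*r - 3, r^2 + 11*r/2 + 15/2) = r + 3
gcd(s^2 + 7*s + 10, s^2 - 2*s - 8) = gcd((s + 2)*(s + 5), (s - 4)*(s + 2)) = s + 2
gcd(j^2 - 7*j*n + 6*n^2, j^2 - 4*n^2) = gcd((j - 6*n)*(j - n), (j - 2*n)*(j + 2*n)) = 1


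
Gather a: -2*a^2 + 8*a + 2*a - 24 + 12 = -2*a^2 + 10*a - 12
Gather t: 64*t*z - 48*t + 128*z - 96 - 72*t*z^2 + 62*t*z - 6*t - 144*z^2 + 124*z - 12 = t*(-72*z^2 + 126*z - 54) - 144*z^2 + 252*z - 108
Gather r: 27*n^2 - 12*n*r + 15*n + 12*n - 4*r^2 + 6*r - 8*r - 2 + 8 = 27*n^2 + 27*n - 4*r^2 + r*(-12*n - 2) + 6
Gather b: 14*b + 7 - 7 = 14*b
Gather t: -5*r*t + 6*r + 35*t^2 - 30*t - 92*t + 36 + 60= 6*r + 35*t^2 + t*(-5*r - 122) + 96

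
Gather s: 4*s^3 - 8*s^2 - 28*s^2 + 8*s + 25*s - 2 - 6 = 4*s^3 - 36*s^2 + 33*s - 8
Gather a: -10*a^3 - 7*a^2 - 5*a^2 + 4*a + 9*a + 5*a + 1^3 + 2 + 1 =-10*a^3 - 12*a^2 + 18*a + 4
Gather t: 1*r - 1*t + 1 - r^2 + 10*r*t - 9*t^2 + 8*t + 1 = -r^2 + r - 9*t^2 + t*(10*r + 7) + 2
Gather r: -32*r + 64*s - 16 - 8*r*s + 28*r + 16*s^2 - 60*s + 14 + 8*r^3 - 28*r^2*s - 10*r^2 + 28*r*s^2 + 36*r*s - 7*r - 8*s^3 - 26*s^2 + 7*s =8*r^3 + r^2*(-28*s - 10) + r*(28*s^2 + 28*s - 11) - 8*s^3 - 10*s^2 + 11*s - 2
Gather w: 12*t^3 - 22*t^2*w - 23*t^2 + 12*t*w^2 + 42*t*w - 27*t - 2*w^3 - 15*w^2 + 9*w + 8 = 12*t^3 - 23*t^2 - 27*t - 2*w^3 + w^2*(12*t - 15) + w*(-22*t^2 + 42*t + 9) + 8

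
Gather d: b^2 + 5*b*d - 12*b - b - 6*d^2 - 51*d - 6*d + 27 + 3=b^2 - 13*b - 6*d^2 + d*(5*b - 57) + 30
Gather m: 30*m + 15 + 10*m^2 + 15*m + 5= 10*m^2 + 45*m + 20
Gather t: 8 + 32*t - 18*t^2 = -18*t^2 + 32*t + 8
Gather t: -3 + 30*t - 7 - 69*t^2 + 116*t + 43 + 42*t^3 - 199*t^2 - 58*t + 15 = 42*t^3 - 268*t^2 + 88*t + 48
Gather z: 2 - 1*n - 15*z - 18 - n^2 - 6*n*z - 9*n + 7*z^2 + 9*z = -n^2 - 10*n + 7*z^2 + z*(-6*n - 6) - 16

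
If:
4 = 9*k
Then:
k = 4/9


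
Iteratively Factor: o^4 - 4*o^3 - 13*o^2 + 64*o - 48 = (o + 4)*(o^3 - 8*o^2 + 19*o - 12) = (o - 1)*(o + 4)*(o^2 - 7*o + 12) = (o - 4)*(o - 1)*(o + 4)*(o - 3)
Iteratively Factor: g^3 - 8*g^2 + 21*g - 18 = (g - 2)*(g^2 - 6*g + 9) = (g - 3)*(g - 2)*(g - 3)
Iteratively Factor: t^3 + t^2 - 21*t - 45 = (t - 5)*(t^2 + 6*t + 9) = (t - 5)*(t + 3)*(t + 3)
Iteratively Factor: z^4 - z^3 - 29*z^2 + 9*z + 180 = (z - 3)*(z^3 + 2*z^2 - 23*z - 60) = (z - 3)*(z + 3)*(z^2 - z - 20) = (z - 5)*(z - 3)*(z + 3)*(z + 4)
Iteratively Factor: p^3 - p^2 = (p)*(p^2 - p) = p*(p - 1)*(p)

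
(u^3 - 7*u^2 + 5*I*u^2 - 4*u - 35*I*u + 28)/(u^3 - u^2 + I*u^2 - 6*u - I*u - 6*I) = (u^2 + u*(-7 + 4*I) - 28*I)/(u^2 - u - 6)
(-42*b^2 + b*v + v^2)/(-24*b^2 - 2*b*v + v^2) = (7*b + v)/(4*b + v)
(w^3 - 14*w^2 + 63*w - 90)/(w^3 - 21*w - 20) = (w^2 - 9*w + 18)/(w^2 + 5*w + 4)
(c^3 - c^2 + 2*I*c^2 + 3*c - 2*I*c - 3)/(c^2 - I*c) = c - 1 + 3*I - 3*I/c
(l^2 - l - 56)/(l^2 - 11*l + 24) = (l + 7)/(l - 3)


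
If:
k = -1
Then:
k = -1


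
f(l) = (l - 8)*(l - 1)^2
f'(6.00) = 5.00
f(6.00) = -50.00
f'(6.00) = 5.00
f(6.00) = -50.00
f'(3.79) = -15.71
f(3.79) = -32.77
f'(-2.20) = 75.52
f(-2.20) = -104.45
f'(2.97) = -15.94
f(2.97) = -19.52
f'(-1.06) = 41.57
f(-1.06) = -38.45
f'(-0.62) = 30.55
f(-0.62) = -22.62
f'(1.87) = -9.91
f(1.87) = -4.64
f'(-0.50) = 27.75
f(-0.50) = -19.12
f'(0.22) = 12.75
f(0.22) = -4.73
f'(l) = (l - 8)*(2*l - 2) + (l - 1)^2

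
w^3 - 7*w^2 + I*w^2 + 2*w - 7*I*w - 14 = (w - 7)*(w - I)*(w + 2*I)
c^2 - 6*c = c*(c - 6)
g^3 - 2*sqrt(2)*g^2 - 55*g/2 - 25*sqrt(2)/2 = (g - 5*sqrt(2))*(g + sqrt(2)/2)*(g + 5*sqrt(2)/2)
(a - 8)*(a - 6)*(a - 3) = a^3 - 17*a^2 + 90*a - 144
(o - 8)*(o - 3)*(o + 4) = o^3 - 7*o^2 - 20*o + 96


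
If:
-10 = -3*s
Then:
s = 10/3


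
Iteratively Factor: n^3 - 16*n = (n - 4)*(n^2 + 4*n) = (n - 4)*(n + 4)*(n)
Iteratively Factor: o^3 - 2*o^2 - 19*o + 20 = (o - 1)*(o^2 - o - 20) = (o - 5)*(o - 1)*(o + 4)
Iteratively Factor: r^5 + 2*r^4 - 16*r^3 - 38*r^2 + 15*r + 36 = (r + 3)*(r^4 - r^3 - 13*r^2 + r + 12) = (r + 3)^2*(r^3 - 4*r^2 - r + 4) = (r - 1)*(r + 3)^2*(r^2 - 3*r - 4) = (r - 4)*(r - 1)*(r + 3)^2*(r + 1)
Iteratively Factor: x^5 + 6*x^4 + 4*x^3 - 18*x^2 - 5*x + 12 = (x + 1)*(x^4 + 5*x^3 - x^2 - 17*x + 12) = (x - 1)*(x + 1)*(x^3 + 6*x^2 + 5*x - 12) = (x - 1)*(x + 1)*(x + 4)*(x^2 + 2*x - 3) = (x - 1)^2*(x + 1)*(x + 4)*(x + 3)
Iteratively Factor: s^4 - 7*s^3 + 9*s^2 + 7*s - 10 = (s - 2)*(s^3 - 5*s^2 - s + 5) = (s - 5)*(s - 2)*(s^2 - 1) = (s - 5)*(s - 2)*(s - 1)*(s + 1)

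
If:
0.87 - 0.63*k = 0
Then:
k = 1.38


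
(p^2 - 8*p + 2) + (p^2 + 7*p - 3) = 2*p^2 - p - 1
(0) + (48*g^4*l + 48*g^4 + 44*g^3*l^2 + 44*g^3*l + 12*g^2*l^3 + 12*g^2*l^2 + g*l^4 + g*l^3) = 48*g^4*l + 48*g^4 + 44*g^3*l^2 + 44*g^3*l + 12*g^2*l^3 + 12*g^2*l^2 + g*l^4 + g*l^3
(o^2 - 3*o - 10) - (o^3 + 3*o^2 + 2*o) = -o^3 - 2*o^2 - 5*o - 10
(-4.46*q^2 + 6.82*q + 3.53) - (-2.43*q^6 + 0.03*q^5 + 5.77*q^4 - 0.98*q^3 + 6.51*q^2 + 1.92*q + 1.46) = 2.43*q^6 - 0.03*q^5 - 5.77*q^4 + 0.98*q^3 - 10.97*q^2 + 4.9*q + 2.07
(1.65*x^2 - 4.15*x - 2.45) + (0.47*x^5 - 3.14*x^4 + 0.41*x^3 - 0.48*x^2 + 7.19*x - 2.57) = 0.47*x^5 - 3.14*x^4 + 0.41*x^3 + 1.17*x^2 + 3.04*x - 5.02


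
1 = 1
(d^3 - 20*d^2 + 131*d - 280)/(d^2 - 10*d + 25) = (d^2 - 15*d + 56)/(d - 5)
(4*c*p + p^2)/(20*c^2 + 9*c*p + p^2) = p/(5*c + p)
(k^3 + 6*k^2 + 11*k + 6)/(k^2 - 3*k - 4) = (k^2 + 5*k + 6)/(k - 4)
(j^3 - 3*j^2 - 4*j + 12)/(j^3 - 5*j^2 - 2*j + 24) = (j - 2)/(j - 4)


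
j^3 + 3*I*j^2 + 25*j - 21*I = (j - 3*I)*(j - I)*(j + 7*I)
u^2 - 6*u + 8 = (u - 4)*(u - 2)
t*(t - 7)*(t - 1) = t^3 - 8*t^2 + 7*t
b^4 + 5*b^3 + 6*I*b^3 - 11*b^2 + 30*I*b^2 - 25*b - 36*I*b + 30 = (b + 6)*(b + 5*I)*(-I*b + 1)*(I*b - I)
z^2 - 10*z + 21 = (z - 7)*(z - 3)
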